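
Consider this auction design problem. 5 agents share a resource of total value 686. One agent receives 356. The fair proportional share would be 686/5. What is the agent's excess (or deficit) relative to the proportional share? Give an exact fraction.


Step 1: Proportional share = 686/5
Step 2: Agent's actual allocation = 356
Step 3: Excess = 356 - 686/5 = 1094/5

1094/5


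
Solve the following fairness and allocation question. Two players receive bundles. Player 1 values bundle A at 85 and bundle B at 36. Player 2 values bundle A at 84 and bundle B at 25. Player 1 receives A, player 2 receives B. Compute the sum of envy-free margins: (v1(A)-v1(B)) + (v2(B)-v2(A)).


Step 1: Player 1's margin = v1(A) - v1(B) = 85 - 36 = 49
Step 2: Player 2's margin = v2(B) - v2(A) = 25 - 84 = -59
Step 3: Total margin = 49 + -59 = -10

-10


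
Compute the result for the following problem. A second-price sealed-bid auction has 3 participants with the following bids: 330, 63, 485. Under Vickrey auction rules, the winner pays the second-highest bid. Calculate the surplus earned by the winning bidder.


Step 1: Sort bids in descending order: 485, 330, 63
Step 2: The winning bid is the highest: 485
Step 3: The payment equals the second-highest bid: 330
Step 4: Surplus = winner's bid - payment = 485 - 330 = 155

155


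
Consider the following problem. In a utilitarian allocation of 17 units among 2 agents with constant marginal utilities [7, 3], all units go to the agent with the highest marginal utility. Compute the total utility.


Step 1: The marginal utilities are [7, 3]
Step 2: The highest marginal utility is 7
Step 3: All 17 units go to that agent
Step 4: Total utility = 7 * 17 = 119

119


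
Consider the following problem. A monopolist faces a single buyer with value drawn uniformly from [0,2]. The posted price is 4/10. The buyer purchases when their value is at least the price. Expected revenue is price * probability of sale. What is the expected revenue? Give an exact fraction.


Step 1: Posted price r = 2/5, value support [0,2]
Step 2: P(v >= r) = (2 - 2/5)/2 = 4/5
Step 3: Expected revenue = r * P(v >= r) = 2/5 * 4/5
Step 4: Revenue = 8/25

8/25


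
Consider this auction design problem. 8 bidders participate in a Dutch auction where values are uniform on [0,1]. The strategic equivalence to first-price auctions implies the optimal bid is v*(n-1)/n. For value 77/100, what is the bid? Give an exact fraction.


Step 1: Dutch auctions are strategically equivalent to first-price auctions
Step 2: The equilibrium bid is b(v) = v*(n-1)/n
Step 3: b = 77/100 * 7/8
Step 4: b = 539/800

539/800


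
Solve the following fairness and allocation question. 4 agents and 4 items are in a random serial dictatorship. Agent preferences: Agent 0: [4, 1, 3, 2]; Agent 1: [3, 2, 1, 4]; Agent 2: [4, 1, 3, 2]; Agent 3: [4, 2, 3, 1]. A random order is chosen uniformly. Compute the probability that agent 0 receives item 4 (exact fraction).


Step 1: Agent 0 wants item 4
Step 2: There are 24 possible orderings of agents
Step 3: In 8 orderings, agent 0 gets item 4
Step 4: Probability = 8/24 = 1/3

1/3


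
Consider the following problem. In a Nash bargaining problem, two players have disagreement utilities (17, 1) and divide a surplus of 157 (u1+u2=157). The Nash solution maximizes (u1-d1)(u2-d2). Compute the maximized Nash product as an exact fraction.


Step 1: The Nash solution splits surplus symmetrically above the disagreement point
Step 2: u1 = (total + d1 - d2)/2 = (157 + 17 - 1)/2 = 173/2
Step 3: u2 = (total - d1 + d2)/2 = (157 - 17 + 1)/2 = 141/2
Step 4: Nash product = (173/2 - 17) * (141/2 - 1)
Step 5: = 139/2 * 139/2 = 19321/4

19321/4


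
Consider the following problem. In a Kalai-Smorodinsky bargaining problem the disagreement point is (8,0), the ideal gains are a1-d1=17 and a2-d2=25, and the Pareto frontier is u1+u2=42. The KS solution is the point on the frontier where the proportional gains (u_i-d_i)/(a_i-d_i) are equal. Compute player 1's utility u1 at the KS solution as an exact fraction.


Step 1: At the KS point, (u1-d1)/r1 = (u2-d2)/r2 = t and u1+u2 = 42
Step 2: u1 = d1 + r1*t and u2 = d2 + r2*t, so (d1 + r1*t) + (d2 + r2*t) = 42
Step 3: t = (42 - 8 - 0)/(17 + 25) = 34/42 = 17/21
Step 4: u1 = d1 + r1*t = 8 + 17 * 17/21 = 457/21
Step 5: (Check: u2 = d2 + r2*t = 425/21; u1+u2 = 457/21 + 425/21 = 42, on the frontier.)

457/21


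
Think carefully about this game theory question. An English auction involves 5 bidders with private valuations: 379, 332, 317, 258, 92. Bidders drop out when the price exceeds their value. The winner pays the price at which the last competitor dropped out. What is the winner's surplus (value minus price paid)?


Step 1: Identify the highest value: 379
Step 2: Identify the second-highest value: 332
Step 3: The final price = second-highest value = 332
Step 4: Surplus = 379 - 332 = 47

47


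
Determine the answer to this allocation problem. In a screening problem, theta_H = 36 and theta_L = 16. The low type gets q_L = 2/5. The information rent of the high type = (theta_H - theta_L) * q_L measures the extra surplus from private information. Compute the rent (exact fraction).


Step 1: theta_H - theta_L = 36 - 16 = 20
Step 2: Information rent = (theta_H - theta_L) * q_L
Step 3: = 20 * 2/5
Step 4: = 8

8


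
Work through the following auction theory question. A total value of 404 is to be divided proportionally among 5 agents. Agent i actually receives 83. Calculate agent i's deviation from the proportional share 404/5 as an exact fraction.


Step 1: Proportional share = 404/5
Step 2: Agent's actual allocation = 83
Step 3: Excess = 83 - 404/5 = 11/5

11/5


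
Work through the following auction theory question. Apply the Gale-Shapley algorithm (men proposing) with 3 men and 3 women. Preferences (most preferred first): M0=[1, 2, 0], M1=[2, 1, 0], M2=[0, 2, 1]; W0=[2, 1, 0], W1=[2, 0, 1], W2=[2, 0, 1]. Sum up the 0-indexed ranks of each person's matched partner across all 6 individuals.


Step 1: Run Gale-Shapley (men propose, women hold best offer):
  M0 proposes to W1; she accepts
  M1 proposes to W2; she accepts
  M2 proposes to W0; she accepts
Step 2: Final matching: W0-M2, W1-M0, W2-M1
Step 3: 0-indexed ranks (man's rank of his match, then woman's): 0 + 0 + 0 + 1 + 0 + 2
Step 4: Total rank sum = 3

3


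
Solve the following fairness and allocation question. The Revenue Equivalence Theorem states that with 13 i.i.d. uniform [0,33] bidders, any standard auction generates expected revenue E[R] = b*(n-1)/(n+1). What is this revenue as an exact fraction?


Step 1: By Revenue Equivalence, expected revenue = b*(n-1)/(n+1)
Step 2: Substituting n = 13, b = 33
Step 3: Revenue = 33*(13-1)/(13+1) = 33*12/14
Step 4: Revenue = 396/14 = 198/7

198/7


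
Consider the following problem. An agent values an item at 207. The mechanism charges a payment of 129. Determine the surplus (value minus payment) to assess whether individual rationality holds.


Step 1: Surplus = value - payment = 207 - 129 = 78
Step 2: IR is satisfied (surplus >= 0)

78


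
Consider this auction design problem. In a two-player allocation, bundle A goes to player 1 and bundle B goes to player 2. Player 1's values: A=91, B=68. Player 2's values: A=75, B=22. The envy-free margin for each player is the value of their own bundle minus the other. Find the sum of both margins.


Step 1: Player 1's margin = v1(A) - v1(B) = 91 - 68 = 23
Step 2: Player 2's margin = v2(B) - v2(A) = 22 - 75 = -53
Step 3: Total margin = 23 + -53 = -30

-30


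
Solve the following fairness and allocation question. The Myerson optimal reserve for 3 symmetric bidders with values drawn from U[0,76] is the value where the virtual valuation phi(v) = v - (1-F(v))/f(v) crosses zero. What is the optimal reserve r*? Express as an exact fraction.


Step 1: For U[0,76], F(v) = v/76 and f(v) = 1/76
Step 2: phi(v) = v - (1 - v/76)/(1/76) = v - (76 - v) = 2v - 76
Step 3: Set phi(r*) = 0: 2r* - 76 = 0
Step 4: r* = 76/2 = 38 (the number of bidders n = 3 does not enter)

38


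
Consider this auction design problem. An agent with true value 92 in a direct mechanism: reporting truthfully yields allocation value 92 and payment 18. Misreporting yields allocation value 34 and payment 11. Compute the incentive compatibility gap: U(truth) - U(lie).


Step 1: U(truth) = value - payment = 92 - 18 = 74
Step 2: U(lie) = allocation - payment = 34 - 11 = 23
Step 3: IC gap = 74 - 23 = 51

51


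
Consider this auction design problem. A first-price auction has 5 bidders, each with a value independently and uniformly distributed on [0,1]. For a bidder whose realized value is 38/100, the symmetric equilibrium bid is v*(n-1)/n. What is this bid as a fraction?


Step 1: The symmetric BNE bidding function is b(v) = v * (n-1) / n
Step 2: Substitute v = 19/50 and n = 5
Step 3: b = 19/50 * 4/5
Step 4: b = 38/125

38/125


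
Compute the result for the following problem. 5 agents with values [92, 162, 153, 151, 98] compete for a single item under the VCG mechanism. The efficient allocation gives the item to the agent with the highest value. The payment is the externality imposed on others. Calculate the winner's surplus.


Step 1: The winner is the agent with the highest value: agent 1 with value 162
Step 2: Values of other agents: [92, 153, 151, 98]
Step 3: VCG payment = max of others' values = 153
Step 4: Surplus = 162 - 153 = 9

9


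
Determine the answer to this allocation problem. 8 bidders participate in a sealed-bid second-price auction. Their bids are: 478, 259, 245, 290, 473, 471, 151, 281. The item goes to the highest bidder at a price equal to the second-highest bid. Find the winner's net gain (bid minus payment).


Step 1: Sort bids in descending order: 478, 473, 471, 290, 281, 259, 245, 151
Step 2: The winning bid is the highest: 478
Step 3: The payment equals the second-highest bid: 473
Step 4: Surplus = winner's bid - payment = 478 - 473 = 5

5


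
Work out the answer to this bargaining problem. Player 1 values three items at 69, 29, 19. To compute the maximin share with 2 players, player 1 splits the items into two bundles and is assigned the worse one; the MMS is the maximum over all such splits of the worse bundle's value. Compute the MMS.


Step 1: Item values = 69, 29, 19
Step 2: Enumerate all 2-bundle partitions and take the smaller bundle:
  Partition 1: {69} vs {29,19} -> bundles 69, 48; min = 48
  Partition 2: {29} vs {69,19} -> bundles 29, 88; min = 29
  Partition 3: {19} vs {69,29} -> bundles 19, 98; min = 19
Step 3: MMS = max(48, 29, 19) = 48

48


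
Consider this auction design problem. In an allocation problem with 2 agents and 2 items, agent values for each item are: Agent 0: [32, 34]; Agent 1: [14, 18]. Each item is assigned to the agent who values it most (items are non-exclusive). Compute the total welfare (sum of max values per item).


Step 1: For each item, find the maximum value among all agents.
Step 2: Item 0 -> Agent 0 (value 32)
Step 3: Item 1 -> Agent 0 (value 34)
Step 4: Total welfare = 32 + 34 = 66

66


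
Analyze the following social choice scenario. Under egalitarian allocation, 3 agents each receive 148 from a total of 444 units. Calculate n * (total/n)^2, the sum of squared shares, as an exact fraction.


Step 1: Each agent's share = 444/3 = 148
Step 2: Square of each share = (148)^2 = 21904
Step 3: Sum of squares = 3 * 21904 = 65712

65712


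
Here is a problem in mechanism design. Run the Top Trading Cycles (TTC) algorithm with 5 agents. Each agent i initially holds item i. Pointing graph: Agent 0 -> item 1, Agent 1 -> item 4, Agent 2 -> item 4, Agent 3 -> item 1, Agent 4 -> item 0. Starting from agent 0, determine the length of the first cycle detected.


Step 1: Trace the pointer graph from agent 0: 0 -> 1 -> 4 -> 0
Step 2: A cycle is detected when we revisit agent 0
Step 3: The cycle is: 0 -> 1 -> 4 -> 0
Step 4: Cycle length = 3

3


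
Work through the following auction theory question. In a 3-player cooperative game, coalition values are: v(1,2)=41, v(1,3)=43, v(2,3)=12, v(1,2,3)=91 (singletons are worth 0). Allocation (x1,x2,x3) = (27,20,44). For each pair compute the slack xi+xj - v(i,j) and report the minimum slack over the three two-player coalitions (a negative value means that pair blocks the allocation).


Step 1: Slack for coalition (1,2): x1+x2 - v12 = 47 - 41 = 6
Step 2: Slack for coalition (1,3): x1+x3 - v13 = 71 - 43 = 28
Step 3: Slack for coalition (2,3): x2+x3 - v23 = 64 - 12 = 52
Step 4: Minimum slack = min(6, 28, 52) = 6, attained by (1,2); no pair can gain by deviating, so the allocation is in the core

6


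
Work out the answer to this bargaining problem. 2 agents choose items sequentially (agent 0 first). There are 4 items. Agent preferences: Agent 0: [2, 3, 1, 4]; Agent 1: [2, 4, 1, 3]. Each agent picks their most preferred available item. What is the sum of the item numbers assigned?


Step 1: Agent 0 picks item 2
Step 2: Agent 1 picks item 4
Step 3: Sum = 2 + 4 = 6

6


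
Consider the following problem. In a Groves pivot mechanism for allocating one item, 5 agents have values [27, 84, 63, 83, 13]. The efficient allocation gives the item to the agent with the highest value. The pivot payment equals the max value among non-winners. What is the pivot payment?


Step 1: The efficient winner is agent 1 with value 84
Step 2: Other agents' values: [27, 63, 83, 13]
Step 3: Pivot payment = max(others) = 83
Step 4: The winner pays 83

83


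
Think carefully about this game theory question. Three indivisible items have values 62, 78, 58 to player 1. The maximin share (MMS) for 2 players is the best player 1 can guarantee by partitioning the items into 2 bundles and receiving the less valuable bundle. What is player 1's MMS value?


Step 1: Item values = 62, 78, 58
Step 2: Enumerate all 2-bundle partitions and take the smaller bundle:
  Partition 1: {62} vs {78,58} -> bundles 62, 136; min = 62
  Partition 2: {78} vs {62,58} -> bundles 78, 120; min = 78
  Partition 3: {58} vs {62,78} -> bundles 58, 140; min = 58
Step 3: MMS = max(62, 78, 58) = 78

78


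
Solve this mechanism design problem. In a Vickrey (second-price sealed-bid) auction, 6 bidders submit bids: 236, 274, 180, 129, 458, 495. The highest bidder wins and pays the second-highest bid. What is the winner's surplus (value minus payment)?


Step 1: Sort bids in descending order: 495, 458, 274, 236, 180, 129
Step 2: The winning bid is the highest: 495
Step 3: The payment equals the second-highest bid: 458
Step 4: Surplus = winner's bid - payment = 495 - 458 = 37

37


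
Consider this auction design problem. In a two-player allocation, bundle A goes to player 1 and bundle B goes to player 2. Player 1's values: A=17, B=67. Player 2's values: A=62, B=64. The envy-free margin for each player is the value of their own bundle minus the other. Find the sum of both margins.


Step 1: Player 1's margin = v1(A) - v1(B) = 17 - 67 = -50
Step 2: Player 2's margin = v2(B) - v2(A) = 64 - 62 = 2
Step 3: Total margin = -50 + 2 = -48

-48


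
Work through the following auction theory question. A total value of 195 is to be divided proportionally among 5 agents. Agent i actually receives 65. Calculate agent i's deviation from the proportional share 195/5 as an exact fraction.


Step 1: Proportional share = 195/5 = 39
Step 2: Agent's actual allocation = 65
Step 3: Excess = 65 - 39 = 26

26


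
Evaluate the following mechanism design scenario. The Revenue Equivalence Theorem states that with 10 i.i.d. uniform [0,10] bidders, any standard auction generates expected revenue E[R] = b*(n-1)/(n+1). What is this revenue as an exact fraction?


Step 1: By Revenue Equivalence, expected revenue = b*(n-1)/(n+1)
Step 2: Substituting n = 10, b = 10
Step 3: Revenue = 10*(10-1)/(10+1) = 10*9/11
Step 4: Revenue = 90/11

90/11


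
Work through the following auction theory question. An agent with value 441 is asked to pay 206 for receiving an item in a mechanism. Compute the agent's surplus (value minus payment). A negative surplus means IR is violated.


Step 1: Surplus = value - payment = 441 - 206 = 235
Step 2: IR is satisfied (surplus >= 0)

235


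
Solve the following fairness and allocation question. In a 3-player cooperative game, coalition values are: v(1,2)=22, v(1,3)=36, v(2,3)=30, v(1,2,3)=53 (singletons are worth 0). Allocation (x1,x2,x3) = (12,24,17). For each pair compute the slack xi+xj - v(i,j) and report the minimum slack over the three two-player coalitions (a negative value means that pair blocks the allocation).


Step 1: Slack for coalition (1,2): x1+x2 - v12 = 36 - 22 = 14
Step 2: Slack for coalition (1,3): x1+x3 - v13 = 29 - 36 = -7
Step 3: Slack for coalition (2,3): x2+x3 - v23 = 41 - 30 = 11
Step 4: Minimum slack = min(14, -7, 11) = -7, attained by (1,3); coalition (1,3) can block (slack < 0), so the allocation is not in the core

-7


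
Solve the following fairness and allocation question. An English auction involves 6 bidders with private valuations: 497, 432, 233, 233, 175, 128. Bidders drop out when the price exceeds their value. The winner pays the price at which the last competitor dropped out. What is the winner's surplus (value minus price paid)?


Step 1: Identify the highest value: 497
Step 2: Identify the second-highest value: 432
Step 3: The final price = second-highest value = 432
Step 4: Surplus = 497 - 432 = 65

65


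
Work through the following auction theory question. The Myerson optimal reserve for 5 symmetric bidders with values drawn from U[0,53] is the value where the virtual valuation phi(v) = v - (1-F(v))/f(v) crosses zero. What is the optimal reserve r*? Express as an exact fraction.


Step 1: For U[0,53], F(v) = v/53 and f(v) = 1/53
Step 2: phi(v) = v - (1 - v/53)/(1/53) = v - (53 - v) = 2v - 53
Step 3: Set phi(r*) = 0: 2r* - 53 = 0
Step 4: r* = 53/2 (the number of bidders n = 5 does not enter)

53/2


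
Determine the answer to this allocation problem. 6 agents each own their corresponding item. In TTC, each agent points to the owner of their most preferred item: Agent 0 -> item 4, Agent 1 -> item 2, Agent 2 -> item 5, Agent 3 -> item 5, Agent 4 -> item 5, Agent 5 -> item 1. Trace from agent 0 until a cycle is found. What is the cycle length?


Step 1: Trace the pointer graph from agent 0: 0 -> 4 -> 5 -> 1 -> 2 -> 5
Step 2: A cycle is detected when we revisit agent 5
Step 3: The cycle is: 5 -> 1 -> 2 -> 5
Step 4: Cycle length = 3

3


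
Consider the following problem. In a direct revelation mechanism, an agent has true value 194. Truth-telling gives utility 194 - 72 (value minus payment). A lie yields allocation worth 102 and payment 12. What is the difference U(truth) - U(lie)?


Step 1: U(truth) = value - payment = 194 - 72 = 122
Step 2: U(lie) = allocation - payment = 102 - 12 = 90
Step 3: IC gap = 122 - 90 = 32

32


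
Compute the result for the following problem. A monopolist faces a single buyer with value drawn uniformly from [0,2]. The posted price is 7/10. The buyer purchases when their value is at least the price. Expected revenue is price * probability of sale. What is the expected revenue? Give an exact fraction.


Step 1: Posted price r = 7/10, value support [0,2]
Step 2: P(v >= r) = (2 - 7/10)/2 = 13/20
Step 3: Expected revenue = r * P(v >= r) = 7/10 * 13/20
Step 4: Revenue = 91/200

91/200


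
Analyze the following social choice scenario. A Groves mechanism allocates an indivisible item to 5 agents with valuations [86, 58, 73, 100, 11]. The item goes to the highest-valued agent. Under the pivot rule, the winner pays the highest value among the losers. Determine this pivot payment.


Step 1: The efficient winner is agent 3 with value 100
Step 2: Other agents' values: [86, 58, 73, 11]
Step 3: Pivot payment = max(others) = 86
Step 4: The winner pays 86

86


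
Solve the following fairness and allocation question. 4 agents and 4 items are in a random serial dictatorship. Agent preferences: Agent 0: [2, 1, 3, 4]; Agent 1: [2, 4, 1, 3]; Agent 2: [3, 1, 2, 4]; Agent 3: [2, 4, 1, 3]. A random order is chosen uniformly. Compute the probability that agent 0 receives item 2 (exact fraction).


Step 1: Agent 0 wants item 2
Step 2: There are 24 possible orderings of agents
Step 3: In 8 orderings, agent 0 gets item 2
Step 4: Probability = 8/24 = 1/3

1/3


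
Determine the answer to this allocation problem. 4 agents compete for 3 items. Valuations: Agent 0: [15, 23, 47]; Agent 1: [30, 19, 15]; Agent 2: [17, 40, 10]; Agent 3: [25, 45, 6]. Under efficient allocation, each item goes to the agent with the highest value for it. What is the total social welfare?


Step 1: For each item, find the maximum value among all agents.
Step 2: Item 0 -> Agent 1 (value 30)
Step 3: Item 1 -> Agent 3 (value 45)
Step 4: Item 2 -> Agent 0 (value 47)
Step 5: Total welfare = 30 + 45 + 47 = 122

122


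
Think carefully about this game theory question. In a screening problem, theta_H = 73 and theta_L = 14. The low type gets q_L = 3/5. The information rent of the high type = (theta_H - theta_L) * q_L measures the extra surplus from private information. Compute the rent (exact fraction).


Step 1: theta_H - theta_L = 73 - 14 = 59
Step 2: Information rent = (theta_H - theta_L) * q_L
Step 3: = 59 * 3/5
Step 4: = 177/5

177/5


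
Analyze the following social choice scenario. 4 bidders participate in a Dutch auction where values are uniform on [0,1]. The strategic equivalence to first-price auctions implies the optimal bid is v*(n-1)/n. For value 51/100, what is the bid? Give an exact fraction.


Step 1: Dutch auctions are strategically equivalent to first-price auctions
Step 2: The equilibrium bid is b(v) = v*(n-1)/n
Step 3: b = 51/100 * 3/4
Step 4: b = 153/400

153/400


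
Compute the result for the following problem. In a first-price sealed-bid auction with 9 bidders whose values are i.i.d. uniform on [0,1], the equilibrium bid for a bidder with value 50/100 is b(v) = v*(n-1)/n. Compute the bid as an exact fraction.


Step 1: The symmetric BNE bidding function is b(v) = v * (n-1) / n
Step 2: Substitute v = 1/2 and n = 9
Step 3: b = 1/2 * 8/9
Step 4: b = 4/9

4/9


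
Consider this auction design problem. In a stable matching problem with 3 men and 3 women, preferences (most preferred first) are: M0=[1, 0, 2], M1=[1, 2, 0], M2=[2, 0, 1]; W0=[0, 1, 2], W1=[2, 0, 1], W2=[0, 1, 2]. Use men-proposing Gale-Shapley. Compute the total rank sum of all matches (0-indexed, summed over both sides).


Step 1: Run Gale-Shapley (men propose, women hold best offer):
  M0 proposes to W1; she accepts
  M1 proposes to W1; rejected
  M1 proposes to W2; she accepts
  M2 proposes to W2; rejected
  M2 proposes to W0; she accepts
Step 2: Final matching: W0-M2, W1-M0, W2-M1
Step 3: 0-indexed ranks (man's rank of his match, then woman's): 1 + 2 + 0 + 1 + 1 + 1
Step 4: Total rank sum = 6

6


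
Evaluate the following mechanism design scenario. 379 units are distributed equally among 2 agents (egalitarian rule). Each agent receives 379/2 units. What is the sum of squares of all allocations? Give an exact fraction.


Step 1: Each agent's share = 379/2
Step 2: Square of each share = (379/2)^2 = 143641/4
Step 3: Sum of squares = 2 * 143641/4 = 143641/2

143641/2


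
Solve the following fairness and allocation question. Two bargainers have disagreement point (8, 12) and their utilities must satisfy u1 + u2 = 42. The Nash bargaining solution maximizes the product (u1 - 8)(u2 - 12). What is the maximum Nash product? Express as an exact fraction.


Step 1: The Nash solution splits surplus symmetrically above the disagreement point
Step 2: u1 = (total + d1 - d2)/2 = (42 + 8 - 12)/2 = 19
Step 3: u2 = (total - d1 + d2)/2 = (42 - 8 + 12)/2 = 23
Step 4: Nash product = (19 - 8) * (23 - 12)
Step 5: = 11 * 11 = 121

121


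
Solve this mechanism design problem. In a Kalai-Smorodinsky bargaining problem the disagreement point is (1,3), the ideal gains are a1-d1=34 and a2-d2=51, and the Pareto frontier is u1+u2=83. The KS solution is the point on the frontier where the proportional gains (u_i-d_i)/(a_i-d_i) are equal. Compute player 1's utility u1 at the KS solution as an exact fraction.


Step 1: At the KS point, (u1-d1)/r1 = (u2-d2)/r2 = t and u1+u2 = 83
Step 2: u1 = d1 + r1*t and u2 = d2 + r2*t, so (d1 + r1*t) + (d2 + r2*t) = 83
Step 3: t = (83 - 1 - 3)/(34 + 51) = 79/85
Step 4: u1 = d1 + r1*t = 1 + 34 * 79/85 = 163/5
Step 5: (Check: u2 = d2 + r2*t = 252/5; u1+u2 = 163/5 + 252/5 = 83, on the frontier.)

163/5


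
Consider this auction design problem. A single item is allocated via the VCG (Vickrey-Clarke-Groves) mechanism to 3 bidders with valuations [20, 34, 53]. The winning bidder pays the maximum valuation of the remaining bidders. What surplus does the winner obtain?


Step 1: The winner is the agent with the highest value: agent 2 with value 53
Step 2: Values of other agents: [20, 34]
Step 3: VCG payment = max of others' values = 34
Step 4: Surplus = 53 - 34 = 19

19


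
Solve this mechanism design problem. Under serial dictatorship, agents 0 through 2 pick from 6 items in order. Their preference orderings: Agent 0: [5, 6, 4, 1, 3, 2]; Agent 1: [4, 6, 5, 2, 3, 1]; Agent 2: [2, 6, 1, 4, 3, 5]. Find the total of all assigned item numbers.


Step 1: Agent 0 picks item 5
Step 2: Agent 1 picks item 4
Step 3: Agent 2 picks item 2
Step 4: Sum = 5 + 4 + 2 = 11

11


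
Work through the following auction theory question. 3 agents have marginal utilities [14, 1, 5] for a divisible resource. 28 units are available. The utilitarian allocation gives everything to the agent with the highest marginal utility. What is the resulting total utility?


Step 1: The marginal utilities are [14, 1, 5]
Step 2: The highest marginal utility is 14
Step 3: All 28 units go to that agent
Step 4: Total utility = 14 * 28 = 392

392


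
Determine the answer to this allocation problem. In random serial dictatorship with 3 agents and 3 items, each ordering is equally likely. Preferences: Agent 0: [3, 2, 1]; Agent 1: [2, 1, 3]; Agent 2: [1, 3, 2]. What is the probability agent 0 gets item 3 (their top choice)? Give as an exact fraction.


Step 1: Agent 0 wants item 3
Step 2: There are 6 possible orderings of agents
Step 3: In 6 orderings, agent 0 gets item 3
Step 4: Probability = 6/6 = 1

1


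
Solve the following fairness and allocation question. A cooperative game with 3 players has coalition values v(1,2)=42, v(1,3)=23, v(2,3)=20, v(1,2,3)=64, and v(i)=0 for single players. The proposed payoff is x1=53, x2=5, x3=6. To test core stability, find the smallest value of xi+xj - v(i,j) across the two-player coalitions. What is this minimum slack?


Step 1: Slack for coalition (1,2): x1+x2 - v12 = 58 - 42 = 16
Step 2: Slack for coalition (1,3): x1+x3 - v13 = 59 - 23 = 36
Step 3: Slack for coalition (2,3): x2+x3 - v23 = 11 - 20 = -9
Step 4: Minimum slack = min(16, 36, -9) = -9, attained by (2,3); coalition (2,3) can block (slack < 0), so the allocation is not in the core

-9


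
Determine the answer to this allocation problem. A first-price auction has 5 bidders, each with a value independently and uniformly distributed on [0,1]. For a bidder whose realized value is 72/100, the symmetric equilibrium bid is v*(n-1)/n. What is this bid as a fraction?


Step 1: The symmetric BNE bidding function is b(v) = v * (n-1) / n
Step 2: Substitute v = 18/25 and n = 5
Step 3: b = 18/25 * 4/5
Step 4: b = 72/125

72/125


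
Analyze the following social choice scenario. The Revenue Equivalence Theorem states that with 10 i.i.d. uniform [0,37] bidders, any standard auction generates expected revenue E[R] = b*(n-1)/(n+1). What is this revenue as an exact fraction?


Step 1: By Revenue Equivalence, expected revenue = b*(n-1)/(n+1)
Step 2: Substituting n = 10, b = 37
Step 3: Revenue = 37*(10-1)/(10+1) = 37*9/11
Step 4: Revenue = 333/11

333/11


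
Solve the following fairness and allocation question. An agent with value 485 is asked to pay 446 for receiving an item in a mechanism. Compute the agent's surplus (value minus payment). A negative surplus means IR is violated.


Step 1: Surplus = value - payment = 485 - 446 = 39
Step 2: IR is satisfied (surplus >= 0)

39


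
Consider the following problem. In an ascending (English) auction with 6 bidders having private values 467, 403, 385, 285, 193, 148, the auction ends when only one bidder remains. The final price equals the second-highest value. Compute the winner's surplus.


Step 1: Identify the highest value: 467
Step 2: Identify the second-highest value: 403
Step 3: The final price = second-highest value = 403
Step 4: Surplus = 467 - 403 = 64

64


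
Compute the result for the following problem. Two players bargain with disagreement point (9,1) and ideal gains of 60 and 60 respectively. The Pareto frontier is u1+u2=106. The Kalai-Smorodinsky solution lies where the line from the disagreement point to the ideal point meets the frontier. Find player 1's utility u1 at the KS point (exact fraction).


Step 1: At the KS point, (u1-d1)/r1 = (u2-d2)/r2 = t and u1+u2 = 106
Step 2: u1 = d1 + r1*t and u2 = d2 + r2*t, so (d1 + r1*t) + (d2 + r2*t) = 106
Step 3: t = (106 - 9 - 1)/(60 + 60) = 96/120 = 4/5
Step 4: u1 = d1 + r1*t = 9 + 60 * 4/5 = 57
Step 5: (Check: u2 = d2 + r2*t = 49; u1+u2 = 57 + 49 = 106, on the frontier.)

57


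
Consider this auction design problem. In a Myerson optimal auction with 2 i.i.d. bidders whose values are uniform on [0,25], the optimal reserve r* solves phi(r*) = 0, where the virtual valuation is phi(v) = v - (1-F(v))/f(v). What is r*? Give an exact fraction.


Step 1: For U[0,25], F(v) = v/25 and f(v) = 1/25
Step 2: phi(v) = v - (1 - v/25)/(1/25) = v - (25 - v) = 2v - 25
Step 3: Set phi(r*) = 0: 2r* - 25 = 0
Step 4: r* = 25/2 (the number of bidders n = 2 does not enter)

25/2


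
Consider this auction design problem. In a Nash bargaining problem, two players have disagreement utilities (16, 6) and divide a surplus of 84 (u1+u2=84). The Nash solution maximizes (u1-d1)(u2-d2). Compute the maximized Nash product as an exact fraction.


Step 1: The Nash solution splits surplus symmetrically above the disagreement point
Step 2: u1 = (total + d1 - d2)/2 = (84 + 16 - 6)/2 = 47
Step 3: u2 = (total - d1 + d2)/2 = (84 - 16 + 6)/2 = 37
Step 4: Nash product = (47 - 16) * (37 - 6)
Step 5: = 31 * 31 = 961

961


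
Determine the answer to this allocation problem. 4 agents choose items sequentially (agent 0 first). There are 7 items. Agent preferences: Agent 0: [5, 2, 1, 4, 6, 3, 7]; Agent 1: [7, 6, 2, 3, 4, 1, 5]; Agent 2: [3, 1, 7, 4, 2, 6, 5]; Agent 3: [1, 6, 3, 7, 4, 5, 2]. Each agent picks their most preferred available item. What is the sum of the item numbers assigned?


Step 1: Agent 0 picks item 5
Step 2: Agent 1 picks item 7
Step 3: Agent 2 picks item 3
Step 4: Agent 3 picks item 1
Step 5: Sum = 5 + 7 + 3 + 1 = 16

16


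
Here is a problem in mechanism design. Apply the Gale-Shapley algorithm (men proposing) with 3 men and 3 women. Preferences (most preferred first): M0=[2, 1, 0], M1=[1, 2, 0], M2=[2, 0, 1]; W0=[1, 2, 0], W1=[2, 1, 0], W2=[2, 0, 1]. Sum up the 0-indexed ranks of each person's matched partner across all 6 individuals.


Step 1: Run Gale-Shapley (men propose, women hold best offer):
  M0 proposes to W2; she accepts
  M1 proposes to W1; she accepts
  M2 proposes to W2; she switches from M0
  M0 proposes to W1; rejected
  M0 proposes to W0; she accepts
Step 2: Final matching: W0-M0, W1-M1, W2-M2
Step 3: 0-indexed ranks (man's rank of his match, then woman's): 2 + 2 + 0 + 1 + 0 + 0
Step 4: Total rank sum = 5

5


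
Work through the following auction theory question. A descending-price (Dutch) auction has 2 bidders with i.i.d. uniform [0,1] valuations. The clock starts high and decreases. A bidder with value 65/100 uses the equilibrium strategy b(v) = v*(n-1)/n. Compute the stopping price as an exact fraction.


Step 1: Dutch auctions are strategically equivalent to first-price auctions
Step 2: The equilibrium bid is b(v) = v*(n-1)/n
Step 3: b = 13/20 * 1/2
Step 4: b = 13/40

13/40


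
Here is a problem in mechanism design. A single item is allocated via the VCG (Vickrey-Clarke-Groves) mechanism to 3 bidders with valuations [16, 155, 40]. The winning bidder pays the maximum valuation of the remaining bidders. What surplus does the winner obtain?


Step 1: The winner is the agent with the highest value: agent 1 with value 155
Step 2: Values of other agents: [16, 40]
Step 3: VCG payment = max of others' values = 40
Step 4: Surplus = 155 - 40 = 115

115


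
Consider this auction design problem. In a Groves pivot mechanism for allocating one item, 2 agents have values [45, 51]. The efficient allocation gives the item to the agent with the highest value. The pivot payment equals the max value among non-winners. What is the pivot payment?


Step 1: The efficient winner is agent 1 with value 51
Step 2: Other agents' values: [45]
Step 3: Pivot payment = max(others) = 45
Step 4: The winner pays 45

45


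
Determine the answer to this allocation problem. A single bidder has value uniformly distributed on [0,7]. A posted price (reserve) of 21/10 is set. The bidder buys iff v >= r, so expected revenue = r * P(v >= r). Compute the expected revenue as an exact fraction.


Step 1: Posted price r = 21/10, value support [0,7]
Step 2: P(v >= r) = (7 - 21/10)/7 = 7/10
Step 3: Expected revenue = r * P(v >= r) = 21/10 * 7/10
Step 4: Revenue = 147/100

147/100


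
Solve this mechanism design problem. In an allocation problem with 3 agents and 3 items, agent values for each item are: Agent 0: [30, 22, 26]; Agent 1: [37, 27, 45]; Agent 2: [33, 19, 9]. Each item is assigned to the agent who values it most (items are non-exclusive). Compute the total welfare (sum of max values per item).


Step 1: For each item, find the maximum value among all agents.
Step 2: Item 0 -> Agent 1 (value 37)
Step 3: Item 1 -> Agent 1 (value 27)
Step 4: Item 2 -> Agent 1 (value 45)
Step 5: Total welfare = 37 + 27 + 45 = 109

109


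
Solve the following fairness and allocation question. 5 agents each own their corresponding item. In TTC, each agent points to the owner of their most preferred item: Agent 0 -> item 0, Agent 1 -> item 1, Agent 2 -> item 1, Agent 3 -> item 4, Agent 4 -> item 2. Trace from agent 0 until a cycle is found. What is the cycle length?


Step 1: Trace the pointer graph from agent 0: 0 -> 0
Step 2: A cycle is detected when we revisit agent 0
Step 3: The cycle is: 0 -> 0
Step 4: Cycle length = 1

1


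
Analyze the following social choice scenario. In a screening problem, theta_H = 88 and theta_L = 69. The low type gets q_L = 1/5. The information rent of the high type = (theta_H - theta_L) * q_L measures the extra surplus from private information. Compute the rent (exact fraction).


Step 1: theta_H - theta_L = 88 - 69 = 19
Step 2: Information rent = (theta_H - theta_L) * q_L
Step 3: = 19 * 1/5
Step 4: = 19/5

19/5


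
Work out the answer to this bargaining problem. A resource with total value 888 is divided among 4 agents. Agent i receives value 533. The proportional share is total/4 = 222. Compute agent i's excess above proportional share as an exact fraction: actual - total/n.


Step 1: Proportional share = 888/4 = 222
Step 2: Agent's actual allocation = 533
Step 3: Excess = 533 - 222 = 311

311


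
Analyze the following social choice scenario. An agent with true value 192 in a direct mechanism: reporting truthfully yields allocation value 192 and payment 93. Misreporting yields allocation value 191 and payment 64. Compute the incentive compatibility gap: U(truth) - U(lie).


Step 1: U(truth) = value - payment = 192 - 93 = 99
Step 2: U(lie) = allocation - payment = 191 - 64 = 127
Step 3: IC gap = 99 - 127 = -28

-28


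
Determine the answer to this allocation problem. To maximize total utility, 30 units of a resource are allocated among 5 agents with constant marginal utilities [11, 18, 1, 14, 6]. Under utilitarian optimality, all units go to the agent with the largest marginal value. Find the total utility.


Step 1: The marginal utilities are [11, 18, 1, 14, 6]
Step 2: The highest marginal utility is 18
Step 3: All 30 units go to that agent
Step 4: Total utility = 18 * 30 = 540

540


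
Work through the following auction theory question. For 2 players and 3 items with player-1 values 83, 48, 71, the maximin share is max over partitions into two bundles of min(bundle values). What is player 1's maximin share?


Step 1: Item values = 83, 48, 71
Step 2: Enumerate all 2-bundle partitions and take the smaller bundle:
  Partition 1: {83} vs {48,71} -> bundles 83, 119; min = 83
  Partition 2: {48} vs {83,71} -> bundles 48, 154; min = 48
  Partition 3: {71} vs {83,48} -> bundles 71, 131; min = 71
Step 3: MMS = max(83, 48, 71) = 83

83


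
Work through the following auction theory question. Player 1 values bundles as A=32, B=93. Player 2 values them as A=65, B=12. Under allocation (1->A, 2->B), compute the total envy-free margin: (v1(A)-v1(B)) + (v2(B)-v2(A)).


Step 1: Player 1's margin = v1(A) - v1(B) = 32 - 93 = -61
Step 2: Player 2's margin = v2(B) - v2(A) = 12 - 65 = -53
Step 3: Total margin = -61 + -53 = -114

-114


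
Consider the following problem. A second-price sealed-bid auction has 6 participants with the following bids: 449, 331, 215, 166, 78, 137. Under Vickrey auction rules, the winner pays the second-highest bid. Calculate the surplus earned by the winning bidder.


Step 1: Sort bids in descending order: 449, 331, 215, 166, 137, 78
Step 2: The winning bid is the highest: 449
Step 3: The payment equals the second-highest bid: 331
Step 4: Surplus = winner's bid - payment = 449 - 331 = 118

118


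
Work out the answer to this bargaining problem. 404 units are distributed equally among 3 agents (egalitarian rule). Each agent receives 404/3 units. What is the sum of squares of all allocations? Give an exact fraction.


Step 1: Each agent's share = 404/3
Step 2: Square of each share = (404/3)^2 = 163216/9
Step 3: Sum of squares = 3 * 163216/9 = 163216/3

163216/3


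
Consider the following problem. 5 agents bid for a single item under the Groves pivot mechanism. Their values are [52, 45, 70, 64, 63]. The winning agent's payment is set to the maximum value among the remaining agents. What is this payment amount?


Step 1: The efficient winner is agent 2 with value 70
Step 2: Other agents' values: [52, 45, 64, 63]
Step 3: Pivot payment = max(others) = 64
Step 4: The winner pays 64

64


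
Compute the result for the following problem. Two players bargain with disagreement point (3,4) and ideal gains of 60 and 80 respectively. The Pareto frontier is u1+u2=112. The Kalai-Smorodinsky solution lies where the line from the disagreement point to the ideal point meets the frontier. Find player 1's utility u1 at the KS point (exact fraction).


Step 1: At the KS point, (u1-d1)/r1 = (u2-d2)/r2 = t and u1+u2 = 112
Step 2: u1 = d1 + r1*t and u2 = d2 + r2*t, so (d1 + r1*t) + (d2 + r2*t) = 112
Step 3: t = (112 - 3 - 4)/(60 + 80) = 105/140 = 3/4
Step 4: u1 = d1 + r1*t = 3 + 60 * 3/4 = 48
Step 5: (Check: u2 = d2 + r2*t = 64; u1+u2 = 48 + 64 = 112, on the frontier.)

48


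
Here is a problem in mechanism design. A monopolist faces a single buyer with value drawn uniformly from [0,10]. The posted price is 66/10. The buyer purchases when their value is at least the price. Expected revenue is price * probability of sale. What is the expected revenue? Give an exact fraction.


Step 1: Posted price r = 33/5, value support [0,10]
Step 2: P(v >= r) = (10 - 33/5)/10 = 17/50
Step 3: Expected revenue = r * P(v >= r) = 33/5 * 17/50
Step 4: Revenue = 561/250

561/250


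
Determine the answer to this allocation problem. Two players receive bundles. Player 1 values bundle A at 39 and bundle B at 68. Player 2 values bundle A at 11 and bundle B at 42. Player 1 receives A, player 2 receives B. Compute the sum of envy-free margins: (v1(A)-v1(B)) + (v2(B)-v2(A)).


Step 1: Player 1's margin = v1(A) - v1(B) = 39 - 68 = -29
Step 2: Player 2's margin = v2(B) - v2(A) = 42 - 11 = 31
Step 3: Total margin = -29 + 31 = 2

2
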